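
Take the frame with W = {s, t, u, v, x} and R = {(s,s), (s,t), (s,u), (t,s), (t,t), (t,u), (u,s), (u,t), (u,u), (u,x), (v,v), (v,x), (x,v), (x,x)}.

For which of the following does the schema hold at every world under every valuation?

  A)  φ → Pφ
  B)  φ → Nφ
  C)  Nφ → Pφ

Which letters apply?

A, C

R is reflexive: each world relates to itself.
R is serial: every world has an R-successor.
R is not a subset of the identity: s R t with s ≠ t.
(A) φ → Pφ (the dual of axiom T) characterises the reflexive frames. R is reflexive — valid.
(B) φ → Nφ (equivalent to ◇p→p) corresponds to R being a subset of the identity. Here R ⊄ identity, so not valid.
(C) axiom D: valid iff R is serial. R is serial — valid.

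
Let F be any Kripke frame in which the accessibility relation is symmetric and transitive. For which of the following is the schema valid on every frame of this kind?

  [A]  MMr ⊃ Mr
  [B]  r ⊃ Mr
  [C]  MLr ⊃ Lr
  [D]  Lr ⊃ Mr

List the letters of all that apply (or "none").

A symmetric transitive relation is euclidean (uRv and uRw give vRu by symmetry, then vRw by transitivity).
(A) MMr ⊃ Mr is the dual of axiom 4; it is valid on a frame exactly when R is transitive. Every such R is transitive, so valid.
(B) r ⊃ Mr is the dual of axiom T; it is valid on a frame exactly when R is reflexive. Such an R need not be reflexive, so not valid.
(C) MLr ⊃ Lr (the dual of axiom 5) characterises the euclidean frames. Every such R is euclidean — valid.
(D) Lr ⊃ Mr (axiom D) characterises the serial frames. Such an R need not be serial — not valid.

A, C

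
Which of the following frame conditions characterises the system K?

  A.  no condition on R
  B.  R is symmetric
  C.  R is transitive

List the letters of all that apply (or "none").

(A) K is sound and complete for exactly this class.
(B) this class determines KB, not K.
(C) this class determines K4, not K.

A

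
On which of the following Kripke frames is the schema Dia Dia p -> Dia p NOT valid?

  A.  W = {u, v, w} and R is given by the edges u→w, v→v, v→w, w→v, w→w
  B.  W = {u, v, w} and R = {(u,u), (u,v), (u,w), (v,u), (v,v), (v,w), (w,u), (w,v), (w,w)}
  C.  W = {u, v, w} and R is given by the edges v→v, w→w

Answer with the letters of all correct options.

A

The schema Dia Dia p -> Dia p is the dual of axiom 4; it is valid on a frame iff R is transitive.
(A) R is not transitive (u R w and w R v but not u R v), so the schema fails here.
(B) R is transitive (R is closed under composition), so the schema is valid here.
(C) R is transitive (R is closed under composition), so the schema is valid here.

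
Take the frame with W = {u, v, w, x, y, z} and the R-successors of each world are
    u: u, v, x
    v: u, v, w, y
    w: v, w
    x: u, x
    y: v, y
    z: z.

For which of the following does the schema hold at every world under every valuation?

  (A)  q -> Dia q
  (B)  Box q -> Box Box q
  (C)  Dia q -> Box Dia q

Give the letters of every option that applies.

A

R is reflexive: each world relates to itself.
R is not transitive: u R v and v R w but not u R w.
R is not euclidean: u R v and u R x but not v R x.
(A) q -> Dia q is the dual of axiom T; it is valid on a frame exactly when R is reflexive. R is reflexive, so valid.
(B) Box q -> Box Box q is axiom 4, which corresponds to transitivity. R is not transitive — not valid.
(C) axiom 5: valid iff R is euclidean. R is not euclidean — not valid.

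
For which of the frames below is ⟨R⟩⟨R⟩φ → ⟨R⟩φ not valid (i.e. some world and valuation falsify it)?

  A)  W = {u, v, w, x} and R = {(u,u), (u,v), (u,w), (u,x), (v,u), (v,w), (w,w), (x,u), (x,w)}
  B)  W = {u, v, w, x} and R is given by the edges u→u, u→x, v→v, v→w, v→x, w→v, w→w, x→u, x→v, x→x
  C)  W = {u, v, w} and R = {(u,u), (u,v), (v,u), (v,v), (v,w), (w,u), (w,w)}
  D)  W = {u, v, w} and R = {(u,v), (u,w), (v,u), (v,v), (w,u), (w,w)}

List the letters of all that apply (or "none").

A, B, C, D

The schema ⟨R⟩⟨R⟩φ → ⟨R⟩φ is the dual of axiom 4; it is valid on a frame iff R is transitive.
(A) R is not transitive (v R u and u R v but not v R v), so the schema fails here.
(B) R is not transitive (u R x and x R v but not u R v), so the schema fails here.
(C) R is not transitive (u R v and v R w but not u R w), so the schema fails here.
(D) R is not transitive (u R v and v R u but not u R u), so the schema fails here.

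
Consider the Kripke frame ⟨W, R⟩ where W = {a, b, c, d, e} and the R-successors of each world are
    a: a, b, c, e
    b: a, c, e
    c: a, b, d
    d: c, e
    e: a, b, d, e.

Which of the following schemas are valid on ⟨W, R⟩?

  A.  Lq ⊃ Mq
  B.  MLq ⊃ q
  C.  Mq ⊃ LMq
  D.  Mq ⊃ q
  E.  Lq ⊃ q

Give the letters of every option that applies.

A, B

R is not reflexive: not b R b.
R is symmetric: every R-edge is matched by its reverse.
R is not euclidean: a R c and a R e but not c R e.
R is serial: every world has an R-successor.
R is not a subset of the identity: a R b with a ≠ b.
(A) Lq ⊃ Mq (axiom D) characterises the serial frames. R is serial — valid.
(B) the dual of axiom B: valid iff R is symmetric. R is symmetric — valid.
(C) Mq ⊃ LMq is axiom 5; it is valid on a frame exactly when R is euclidean. R is not euclidean, so not valid.
(D) Mq ⊃ q is valid only on frames where every R-edge is a self-loop. Here R ⊄ identity — not valid.
(E) Lq ⊃ q is axiom T; it is valid on a frame exactly when R is reflexive. R is not reflexive, so not valid.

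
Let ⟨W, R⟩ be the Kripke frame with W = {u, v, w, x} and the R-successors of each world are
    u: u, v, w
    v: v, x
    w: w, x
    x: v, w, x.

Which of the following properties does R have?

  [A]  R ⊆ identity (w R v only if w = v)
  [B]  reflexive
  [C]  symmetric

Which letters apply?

(A) not ⊆ identity: u R v with u ≠ v.
(B) reflexive: each world relates to itself.
(C) not symmetric: u R v but not v R u.

B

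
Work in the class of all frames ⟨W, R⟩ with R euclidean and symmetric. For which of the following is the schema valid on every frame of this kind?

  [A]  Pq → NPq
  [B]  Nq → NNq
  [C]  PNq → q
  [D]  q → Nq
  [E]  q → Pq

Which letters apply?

A, B, C

A symmetric euclidean relation is transitive (uRv and vRw give vRu by symmetry, then uRw by the euclidean condition, applied at v).
(A) Pq → NPq (axiom 5) characterises the euclidean frames. Every such R is euclidean — valid.
(B) Nq → NNq (axiom 4) characterises the transitive frames. Every such R is transitive — valid.
(C) PNq → q is the dual of axiom B, which corresponds to symmetry. Every such R is symmetric — valid.
(D) q → Nq is valid only on frames where every R-edge is a self-loop. Such an R need not be a subset of the identity — not valid.
(E) q → Pq is the dual of axiom T, which corresponds to reflexivity. Such an R need not be reflexive — not valid.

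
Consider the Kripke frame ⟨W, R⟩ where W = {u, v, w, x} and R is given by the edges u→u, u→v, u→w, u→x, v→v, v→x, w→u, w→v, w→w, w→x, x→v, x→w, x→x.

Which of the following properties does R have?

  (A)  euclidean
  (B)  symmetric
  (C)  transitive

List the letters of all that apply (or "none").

none

(A) not euclidean: u R v and u R u but not v R u.
(B) not symmetric: u R v but not v R u.
(C) not transitive: v R x and x R w but not v R w.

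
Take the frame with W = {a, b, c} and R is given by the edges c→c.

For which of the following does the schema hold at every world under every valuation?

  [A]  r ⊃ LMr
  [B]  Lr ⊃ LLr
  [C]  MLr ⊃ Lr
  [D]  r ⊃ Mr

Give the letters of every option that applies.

R is not reflexive: not a R a.
R is symmetric: every R-edge is matched by its reverse.
R is transitive: R is closed under composition.
R is euclidean: any two R-successors of the same world are R-related.
(A) axiom B: valid iff R is symmetric. R is symmetric — valid.
(B) Lr ⊃ LLr is axiom 4; it is valid on a frame exactly when R is transitive. R is transitive, so valid.
(C) the dual of axiom 5: valid iff R is euclidean. R is euclidean — valid.
(D) the dual of axiom T: valid iff R is reflexive. R is not reflexive — not valid.

A, B, C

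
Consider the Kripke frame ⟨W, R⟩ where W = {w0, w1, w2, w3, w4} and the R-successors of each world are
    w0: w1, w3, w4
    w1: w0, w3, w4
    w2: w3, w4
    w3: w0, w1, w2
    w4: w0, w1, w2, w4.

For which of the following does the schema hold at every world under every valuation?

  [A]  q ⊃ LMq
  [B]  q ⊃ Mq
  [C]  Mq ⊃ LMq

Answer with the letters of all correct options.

R is not reflexive: not w0 R w0.
R is symmetric: every R-edge is matched by its reverse.
R is not euclidean: w0 R w3 and w0 R w4 but not w3 R w4.
(A) axiom B: valid iff R is symmetric. R is symmetric — valid.
(B) q ⊃ Mq is the dual of axiom T, which corresponds to reflexivity. R is not reflexive — not valid.
(C) Mq ⊃ LMq is axiom 5; it is valid on a frame exactly when R is euclidean. R is not euclidean, so not valid.

A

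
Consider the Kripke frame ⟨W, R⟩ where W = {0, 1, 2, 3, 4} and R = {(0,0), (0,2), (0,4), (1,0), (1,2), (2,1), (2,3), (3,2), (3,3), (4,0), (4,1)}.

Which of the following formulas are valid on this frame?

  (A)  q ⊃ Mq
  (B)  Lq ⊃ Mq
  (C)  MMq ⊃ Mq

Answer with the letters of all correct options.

B

R is not reflexive: not 1 R 1.
R is not transitive: 0 R 2 and 2 R 1 but not 0 R 1.
R is serial: every world has an R-successor.
(A) q ⊃ Mq is the dual of axiom T, which corresponds to reflexivity. R is not reflexive — not valid.
(B) Lq ⊃ Mq (axiom D) characterises the serial frames. R is serial — valid.
(C) MMq ⊃ Mq (the dual of axiom 4) characterises the transitive frames. R is not transitive — not valid.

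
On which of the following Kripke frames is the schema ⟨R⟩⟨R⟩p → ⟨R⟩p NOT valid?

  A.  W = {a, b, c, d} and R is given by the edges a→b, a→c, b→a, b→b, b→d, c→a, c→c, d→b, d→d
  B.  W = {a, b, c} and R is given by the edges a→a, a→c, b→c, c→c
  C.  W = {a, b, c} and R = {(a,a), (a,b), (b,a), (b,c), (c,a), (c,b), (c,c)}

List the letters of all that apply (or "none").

The schema ⟨R⟩⟨R⟩p → ⟨R⟩p is the dual of axiom 4; it is valid on a frame iff R is transitive.
(A) R is not transitive (a R b and b R a but not a R a), so the schema fails here.
(B) R is transitive (R is closed under composition), so the schema is valid here.
(C) R is not transitive (a R b and b R c but not a R c), so the schema fails here.

A, C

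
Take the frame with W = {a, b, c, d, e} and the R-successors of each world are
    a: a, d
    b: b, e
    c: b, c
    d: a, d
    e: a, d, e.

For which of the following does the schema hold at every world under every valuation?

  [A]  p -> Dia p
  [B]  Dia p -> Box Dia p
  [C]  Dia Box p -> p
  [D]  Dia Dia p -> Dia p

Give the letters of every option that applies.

R is reflexive: each world relates to itself.
R is not symmetric: b R e but not e R b.
R is not transitive: b R e and e R a but not b R a.
R is not euclidean: b R e and b R b but not e R b.
(A) p -> Dia p is the dual of axiom T; it is valid on a frame exactly when R is reflexive. R is reflexive, so valid.
(B) axiom 5: valid iff R is euclidean. R is not euclidean — not valid.
(C) Dia Box p -> p is the dual of axiom B; it is valid on a frame exactly when R is symmetric. R is not symmetric, so not valid.
(D) the dual of axiom 4: valid iff R is transitive. R is not transitive — not valid.

A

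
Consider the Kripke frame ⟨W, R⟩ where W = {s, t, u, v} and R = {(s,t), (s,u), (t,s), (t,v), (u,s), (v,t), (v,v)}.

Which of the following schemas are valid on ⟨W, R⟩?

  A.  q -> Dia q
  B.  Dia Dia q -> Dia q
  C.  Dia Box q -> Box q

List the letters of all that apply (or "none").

R is not reflexive: not s R s.
R is not transitive: s R t and t R s but not s R s.
R is not euclidean: s R t and s R u but not t R u.
(A) q -> Dia q is the dual of axiom T, which corresponds to reflexivity. R is not reflexive — not valid.
(B) Dia Dia q -> Dia q is the dual of axiom 4; it is valid on a frame exactly when R is transitive. R is not transitive, so not valid.
(C) the dual of axiom 5: valid iff R is euclidean. R is not euclidean — not valid.

none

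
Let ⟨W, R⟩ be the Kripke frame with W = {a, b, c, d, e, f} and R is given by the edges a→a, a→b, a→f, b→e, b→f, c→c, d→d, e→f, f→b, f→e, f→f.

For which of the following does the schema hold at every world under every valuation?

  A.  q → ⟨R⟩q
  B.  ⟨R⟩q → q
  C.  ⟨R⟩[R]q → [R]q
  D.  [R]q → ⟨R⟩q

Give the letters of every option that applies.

D

R is not reflexive: not b R b.
R is not euclidean: a R b and a R a but not b R a.
R is serial: every world has an R-successor.
R is not a subset of the identity: a R b with a ≠ b.
(A) q → ⟨R⟩q is the dual of axiom T, which corresponds to reflexivity. R is not reflexive — not valid.
(B) ⟨R⟩q → q (the converse of T) corresponds to R being a subset of the identity. Here R ⊄ identity, so not valid.
(C) ⟨R⟩[R]q → [R]q (the dual of axiom 5) characterises the euclidean frames. R is not euclidean — not valid.
(D) [R]q → ⟨R⟩q is axiom D; it is valid on a frame exactly when R is serial. R is serial, so valid.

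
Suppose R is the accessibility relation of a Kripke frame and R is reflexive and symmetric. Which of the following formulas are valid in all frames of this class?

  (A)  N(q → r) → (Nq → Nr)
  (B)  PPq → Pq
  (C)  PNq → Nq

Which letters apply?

Reflexive relations are serial.
(A) N(q → r) → (Nq → Nr) is the K axiom; it holds on all frames — valid.
(B) PPq → Pq is the dual of axiom 4, which corresponds to transitivity. Such an R need not be transitive — not valid.
(C) PNq → Nq is the dual of axiom 5, which corresponds to the euclidean property. Such an R need not be euclidean — not valid.

A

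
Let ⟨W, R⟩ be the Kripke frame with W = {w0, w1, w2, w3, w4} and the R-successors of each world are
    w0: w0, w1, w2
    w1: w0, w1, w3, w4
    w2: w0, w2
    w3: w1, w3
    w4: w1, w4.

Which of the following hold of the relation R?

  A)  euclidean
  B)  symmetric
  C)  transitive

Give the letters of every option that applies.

B

(A) not euclidean: w0 R w1 and w0 R w2 but not w1 R w2.
(B) symmetric: every R-edge is matched by its reverse.
(C) not transitive: w0 R w1 and w1 R w3 but not w0 R w3.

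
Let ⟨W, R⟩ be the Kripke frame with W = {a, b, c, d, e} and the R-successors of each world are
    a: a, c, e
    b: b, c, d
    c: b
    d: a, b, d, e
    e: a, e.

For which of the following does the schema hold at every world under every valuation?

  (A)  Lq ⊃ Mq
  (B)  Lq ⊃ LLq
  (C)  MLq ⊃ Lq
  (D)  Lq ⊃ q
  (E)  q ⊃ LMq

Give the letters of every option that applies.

R is not reflexive: not c R c.
R is not symmetric: a R c but not c R a.
R is not transitive: a R c and c R b but not a R b.
R is not euclidean: a R c and a R a but not c R a.
R is serial: every world has an R-successor.
(A) Lq ⊃ Mq (axiom D) characterises the serial frames. R is serial — valid.
(B) Lq ⊃ LLq (axiom 4) characterises the transitive frames. R is not transitive — not valid.
(C) the dual of axiom 5: valid iff R is euclidean. R is not euclidean — not valid.
(D) axiom T: valid iff R is reflexive. R is not reflexive — not valid.
(E) axiom B: valid iff R is symmetric. R is not symmetric — not valid.

A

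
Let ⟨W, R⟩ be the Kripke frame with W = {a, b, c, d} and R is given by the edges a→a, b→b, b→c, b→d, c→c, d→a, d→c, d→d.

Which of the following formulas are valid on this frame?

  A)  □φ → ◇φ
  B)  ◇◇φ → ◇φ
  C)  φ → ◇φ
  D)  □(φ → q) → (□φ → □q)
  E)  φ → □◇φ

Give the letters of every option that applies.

A, C, D

R is reflexive: each world relates to itself.
R is not symmetric: b R c but not c R b.
R is not transitive: b R d and d R a but not b R a.
R is serial: every world has an R-successor.
(A) axiom D: valid iff R is serial. R is serial — valid.
(B) ◇◇φ → ◇φ (the dual of axiom 4) characterises the transitive frames. R is not transitive — not valid.
(C) φ → ◇φ (the dual of axiom T) characterises the reflexive frames. R is reflexive — valid.
(D) □(φ → q) → (□φ → □q) is the K axiom; it holds on all frames — valid.
(E) φ → □◇φ is axiom B; it is valid on a frame exactly when R is symmetric. R is not symmetric, so not valid.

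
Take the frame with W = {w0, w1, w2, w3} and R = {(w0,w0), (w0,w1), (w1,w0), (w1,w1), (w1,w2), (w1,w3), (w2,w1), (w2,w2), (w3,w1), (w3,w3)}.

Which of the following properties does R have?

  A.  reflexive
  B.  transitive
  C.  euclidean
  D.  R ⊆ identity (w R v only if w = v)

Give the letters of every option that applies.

A

(A) reflexive: each world relates to itself.
(B) not transitive: w0 R w1 and w1 R w2 but not w0 R w2.
(C) not euclidean: w1 R w0 and w1 R w2 but not w0 R w2.
(D) not ⊆ identity: w0 R w1 with w0 ≠ w1.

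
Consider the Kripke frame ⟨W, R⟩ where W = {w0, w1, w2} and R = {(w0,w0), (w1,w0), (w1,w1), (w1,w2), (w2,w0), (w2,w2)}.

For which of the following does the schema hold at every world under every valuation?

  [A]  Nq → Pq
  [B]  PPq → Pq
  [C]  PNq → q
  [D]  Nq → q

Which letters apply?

R is reflexive: each world relates to itself.
R is not symmetric: w1 R w0 but not w0 R w1.
R is transitive: R is closed under composition.
R is serial: every world has an R-successor.
(A) Nq → Pq (axiom D) characterises the serial frames. R is serial — valid.
(B) PPq → Pq is the dual of axiom 4, which corresponds to transitivity. R is transitive — valid.
(C) the dual of axiom B: valid iff R is symmetric. R is not symmetric — not valid.
(D) Nq → q (axiom T) characterises the reflexive frames. R is reflexive — valid.

A, B, D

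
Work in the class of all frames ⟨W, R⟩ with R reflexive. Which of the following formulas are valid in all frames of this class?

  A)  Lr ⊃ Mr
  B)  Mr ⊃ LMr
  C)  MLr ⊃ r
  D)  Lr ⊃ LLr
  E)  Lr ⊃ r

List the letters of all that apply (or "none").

A, E

A reflexive relation is serial.
(A) axiom D: valid iff R is serial. Every such R is serial — valid.
(B) Mr ⊃ LMr (axiom 5) characterises the euclidean frames. Such an R need not be euclidean — not valid.
(C) MLr ⊃ r is the dual of axiom B, which corresponds to symmetry. Such an R need not be symmetric — not valid.
(D) axiom 4: valid iff R is transitive. Such an R need not be transitive — not valid.
(E) Lr ⊃ r is axiom T, which corresponds to reflexivity. Every such R is reflexive — valid.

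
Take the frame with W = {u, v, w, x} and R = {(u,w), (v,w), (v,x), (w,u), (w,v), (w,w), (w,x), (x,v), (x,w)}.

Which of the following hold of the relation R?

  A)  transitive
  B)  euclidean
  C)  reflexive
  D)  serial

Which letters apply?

(A) not transitive: u R w and w R u but not u R u.
(B) not euclidean: w R u and w R v but not u R v.
(C) not reflexive: not u R u.
(D) serial: every world has an R-successor.

D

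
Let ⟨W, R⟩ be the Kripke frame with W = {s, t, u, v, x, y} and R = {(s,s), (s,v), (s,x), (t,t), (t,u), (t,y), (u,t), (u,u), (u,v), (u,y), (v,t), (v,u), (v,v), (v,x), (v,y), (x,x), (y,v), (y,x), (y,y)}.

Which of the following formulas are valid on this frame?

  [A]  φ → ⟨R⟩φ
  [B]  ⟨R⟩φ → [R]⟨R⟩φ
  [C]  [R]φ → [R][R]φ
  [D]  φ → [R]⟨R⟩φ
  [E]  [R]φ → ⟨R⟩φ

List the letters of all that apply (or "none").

R is reflexive: each world relates to itself.
R is not symmetric: s R v but not v R s.
R is not transitive: s R v and v R t but not s R t.
R is not euclidean: s R v and s R s but not v R s.
R is serial: every world has an R-successor.
(A) φ → ⟨R⟩φ (the dual of axiom T) characterises the reflexive frames. R is reflexive — valid.
(B) ⟨R⟩φ → [R]⟨R⟩φ (axiom 5) characterises the euclidean frames. R is not euclidean — not valid.
(C) axiom 4: valid iff R is transitive. R is not transitive — not valid.
(D) axiom B: valid iff R is symmetric. R is not symmetric — not valid.
(E) [R]φ → ⟨R⟩φ (axiom D) characterises the serial frames. R is serial — valid.

A, E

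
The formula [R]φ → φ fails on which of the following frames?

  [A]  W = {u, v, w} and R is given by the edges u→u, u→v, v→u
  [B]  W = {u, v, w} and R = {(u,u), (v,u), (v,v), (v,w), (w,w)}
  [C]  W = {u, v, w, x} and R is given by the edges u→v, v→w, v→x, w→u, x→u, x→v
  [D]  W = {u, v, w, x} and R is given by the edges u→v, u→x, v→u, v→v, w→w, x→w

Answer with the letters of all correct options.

The schema [R]φ → φ is axiom T; it is valid on a frame iff R is reflexive.
(A) R is not reflexive (not v R v), so the schema fails here.
(B) R is reflexive (each world relates to itself), so the schema is valid here.
(C) R is not reflexive (not u R u), so the schema fails here.
(D) R is not reflexive (not u R u), so the schema fails here.

A, C, D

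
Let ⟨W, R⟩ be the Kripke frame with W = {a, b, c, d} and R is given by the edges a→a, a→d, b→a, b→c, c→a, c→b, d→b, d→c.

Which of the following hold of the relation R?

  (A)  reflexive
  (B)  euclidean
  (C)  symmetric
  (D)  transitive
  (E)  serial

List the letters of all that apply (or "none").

E

(A) not reflexive: not b R b.
(B) not euclidean: a R d and a R a but not d R a.
(C) not symmetric: a R d but not d R a.
(D) not transitive: a R d and d R b but not a R b.
(E) serial: every world has an R-successor.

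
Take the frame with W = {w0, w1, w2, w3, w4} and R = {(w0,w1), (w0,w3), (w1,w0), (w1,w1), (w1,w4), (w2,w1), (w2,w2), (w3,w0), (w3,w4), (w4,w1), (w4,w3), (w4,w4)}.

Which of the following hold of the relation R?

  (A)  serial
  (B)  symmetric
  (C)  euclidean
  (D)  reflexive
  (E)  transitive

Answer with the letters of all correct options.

(A) serial: every world has an R-successor.
(B) not symmetric: w2 R w1 but not w1 R w2.
(C) not euclidean: w0 R w1 and w0 R w3 but not w1 R w3.
(D) not reflexive: not w0 R w0.
(E) not transitive: w0 R w1 and w1 R w0 but not w0 R w0.

A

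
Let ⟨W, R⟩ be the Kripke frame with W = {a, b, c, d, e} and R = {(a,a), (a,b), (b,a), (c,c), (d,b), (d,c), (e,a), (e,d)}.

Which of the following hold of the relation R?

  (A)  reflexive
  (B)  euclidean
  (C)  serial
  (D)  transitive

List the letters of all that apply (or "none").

(A) not reflexive: not b R b.
(B) not euclidean: d R b and d R c but not b R c.
(C) serial: every world has an R-successor.
(D) not transitive: b R a and a R b but not b R b.

C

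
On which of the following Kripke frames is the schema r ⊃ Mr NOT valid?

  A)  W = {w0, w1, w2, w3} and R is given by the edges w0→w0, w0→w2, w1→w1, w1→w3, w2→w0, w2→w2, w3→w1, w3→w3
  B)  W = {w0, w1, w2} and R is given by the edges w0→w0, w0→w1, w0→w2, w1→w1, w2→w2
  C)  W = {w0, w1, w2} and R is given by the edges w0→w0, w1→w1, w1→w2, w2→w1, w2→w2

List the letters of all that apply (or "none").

none

The schema r ⊃ Mr is the dual of axiom T; it is valid on a frame iff R is reflexive.
(A) R is reflexive (each world relates to itself), so the schema is valid here.
(B) R is reflexive (each world relates to itself), so the schema is valid here.
(C) R is reflexive (each world relates to itself), so the schema is valid here.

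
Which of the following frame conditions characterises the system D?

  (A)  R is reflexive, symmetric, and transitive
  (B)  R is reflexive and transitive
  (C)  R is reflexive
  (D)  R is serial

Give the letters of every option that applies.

D

(A) this class determines S5, not D.
(B) this class determines S4, not D.
(C) this class determines T (= KT), not D.
(D) D is sound and complete for exactly this class.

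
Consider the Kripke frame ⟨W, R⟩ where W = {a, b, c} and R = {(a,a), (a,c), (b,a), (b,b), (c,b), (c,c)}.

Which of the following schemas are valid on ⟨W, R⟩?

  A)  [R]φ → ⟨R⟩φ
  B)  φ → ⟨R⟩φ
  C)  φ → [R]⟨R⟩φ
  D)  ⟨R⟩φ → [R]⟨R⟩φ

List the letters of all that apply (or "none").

R is reflexive: each world relates to itself.
R is not symmetric: a R c but not c R a.
R is not euclidean: a R c and a R a but not c R a.
R is serial: every world has an R-successor.
(A) [R]φ → ⟨R⟩φ is axiom D; it is valid on a frame exactly when R is serial. R is serial, so valid.
(B) φ → ⟨R⟩φ is the dual of axiom T; it is valid on a frame exactly when R is reflexive. R is reflexive, so valid.
(C) axiom B: valid iff R is symmetric. R is not symmetric — not valid.
(D) ⟨R⟩φ → [R]⟨R⟩φ (axiom 5) characterises the euclidean frames. R is not euclidean — not valid.

A, B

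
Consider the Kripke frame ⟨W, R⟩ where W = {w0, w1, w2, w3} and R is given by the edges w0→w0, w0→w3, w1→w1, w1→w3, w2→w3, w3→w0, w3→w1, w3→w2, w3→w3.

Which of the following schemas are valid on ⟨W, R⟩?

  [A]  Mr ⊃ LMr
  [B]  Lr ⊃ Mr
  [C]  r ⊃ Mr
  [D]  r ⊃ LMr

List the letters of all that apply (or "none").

B, D

R is not reflexive: not w2 R w2.
R is symmetric: every R-edge is matched by its reverse.
R is not euclidean: w3 R w0 and w3 R w1 but not w0 R w1.
R is serial: every world has an R-successor.
(A) Mr ⊃ LMr is axiom 5; it is valid on a frame exactly when R is euclidean. R is not euclidean, so not valid.
(B) Lr ⊃ Mr is axiom D, which corresponds to seriality. R is serial — valid.
(C) r ⊃ Mr (the dual of axiom T) characterises the reflexive frames. R is not reflexive — not valid.
(D) r ⊃ LMr is axiom B; it is valid on a frame exactly when R is symmetric. R is symmetric, so valid.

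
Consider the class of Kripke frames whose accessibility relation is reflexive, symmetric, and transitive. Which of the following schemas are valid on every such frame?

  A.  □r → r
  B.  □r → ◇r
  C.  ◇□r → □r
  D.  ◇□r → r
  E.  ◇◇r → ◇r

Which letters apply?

A relation that is reflexive, symmetric, and transitive is also euclidean and serial.
(A) □r → r is axiom T, which corresponds to reflexivity. Every such R is reflexive — valid.
(B) □r → ◇r is axiom D; it is valid on a frame exactly when R is serial. Every such R is serial, so valid.
(C) ◇□r → □r is the dual of axiom 5, which corresponds to the euclidean property. Every such R is euclidean — valid.
(D) ◇□r → r (the dual of axiom B) characterises the symmetric frames. Every such R is symmetric — valid.
(E) ◇◇r → ◇r is the dual of axiom 4, which corresponds to transitivity. Every such R is transitive — valid.

A, B, C, D, E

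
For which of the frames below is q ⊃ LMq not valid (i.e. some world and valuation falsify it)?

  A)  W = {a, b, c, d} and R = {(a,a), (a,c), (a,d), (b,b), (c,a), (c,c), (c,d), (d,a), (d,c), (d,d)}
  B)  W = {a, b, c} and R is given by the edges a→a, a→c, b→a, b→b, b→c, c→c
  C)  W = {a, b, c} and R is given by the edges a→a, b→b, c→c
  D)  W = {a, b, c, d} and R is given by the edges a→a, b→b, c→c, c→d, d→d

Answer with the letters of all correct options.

B, D

The schema q ⊃ LMq is axiom B; it is valid on a frame iff R is symmetric.
(A) R is symmetric (every R-edge is matched by its reverse), so the schema is valid here.
(B) R is not symmetric (a R c but not c R a), so the schema fails here.
(C) R is symmetric (every R-edge is matched by its reverse), so the schema is valid here.
(D) R is not symmetric (c R d but not d R c), so the schema fails here.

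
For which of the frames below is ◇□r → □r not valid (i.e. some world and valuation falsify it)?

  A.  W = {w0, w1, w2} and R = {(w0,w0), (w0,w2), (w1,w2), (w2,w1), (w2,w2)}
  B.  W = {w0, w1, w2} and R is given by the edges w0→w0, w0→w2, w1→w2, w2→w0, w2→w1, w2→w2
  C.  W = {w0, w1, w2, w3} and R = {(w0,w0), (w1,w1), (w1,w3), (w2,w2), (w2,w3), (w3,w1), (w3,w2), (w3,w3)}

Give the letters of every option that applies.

The schema ◇□r → □r is the dual of axiom 5; it is valid on a frame iff R is euclidean.
(A) R is not euclidean (w0 R w2 and w0 R w0 but not w2 R w0), so the schema fails here.
(B) R is not euclidean (w2 R w0 and w2 R w1 but not w0 R w1), so the schema fails here.
(C) R is not euclidean (w3 R w1 and w3 R w2 but not w1 R w2), so the schema fails here.

A, B, C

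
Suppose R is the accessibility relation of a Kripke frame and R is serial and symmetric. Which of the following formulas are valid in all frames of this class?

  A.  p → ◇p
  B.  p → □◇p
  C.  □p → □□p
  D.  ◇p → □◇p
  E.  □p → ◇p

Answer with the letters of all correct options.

(A) p → ◇p (the dual of axiom T) characterises the reflexive frames. Such an R need not be reflexive — not valid.
(B) p → □◇p (axiom B) characterises the symmetric frames. Every such R is symmetric — valid.
(C) □p → □□p (axiom 4) characterises the transitive frames. Such an R need not be transitive — not valid.
(D) axiom 5: valid iff R is euclidean. Such an R need not be euclidean — not valid.
(E) □p → ◇p is axiom D; it is valid on a frame exactly when R is serial. Every such R is serial, so valid.

B, E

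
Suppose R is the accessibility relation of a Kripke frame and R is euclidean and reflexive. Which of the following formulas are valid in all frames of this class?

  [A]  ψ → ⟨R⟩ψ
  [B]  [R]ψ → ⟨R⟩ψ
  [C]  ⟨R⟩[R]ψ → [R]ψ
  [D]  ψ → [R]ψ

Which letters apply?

A, B, C

A reflexive euclidean relation is also symmetric (from wRw and wRv the euclidean condition gives vRw) and hence transitive; it is an equivalence relation.
(A) ψ → ⟨R⟩ψ is the dual of axiom T; it is valid on a frame exactly when R is reflexive. Every such R is reflexive, so valid.
(B) [R]ψ → ⟨R⟩ψ is axiom D, which corresponds to seriality. Every such R is serial — valid.
(C) ⟨R⟩[R]ψ → [R]ψ is the dual of axiom 5, which corresponds to the euclidean property. Every such R is euclidean — valid.
(D) ψ → [R]ψ is equivalent to ◇p→p; it holds exactly when R ⊆ identity. Such an R need not be a subset of the identity — not valid.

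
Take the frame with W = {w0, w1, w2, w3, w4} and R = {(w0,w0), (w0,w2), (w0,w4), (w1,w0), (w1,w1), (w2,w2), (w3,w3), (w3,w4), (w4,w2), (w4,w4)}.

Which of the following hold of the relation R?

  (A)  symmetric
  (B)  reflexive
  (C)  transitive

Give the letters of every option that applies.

B

(A) not symmetric: w0 R w2 but not w2 R w0.
(B) reflexive: each world relates to itself.
(C) not transitive: w1 R w0 and w0 R w2 but not w1 R w2.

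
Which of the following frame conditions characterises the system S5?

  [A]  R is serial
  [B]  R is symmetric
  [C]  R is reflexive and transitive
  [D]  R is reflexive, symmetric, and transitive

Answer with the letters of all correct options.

D

(A) this class determines D, not S5.
(B) this class determines KB, not S5.
(C) this class determines S4, not S5.
(D) S5 is sound and complete for exactly this class.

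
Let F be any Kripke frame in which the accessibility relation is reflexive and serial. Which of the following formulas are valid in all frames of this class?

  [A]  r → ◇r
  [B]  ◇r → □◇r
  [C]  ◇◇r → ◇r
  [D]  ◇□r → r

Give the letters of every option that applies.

A

(A) r → ◇r (the dual of axiom T) characterises the reflexive frames. Every such R is reflexive — valid.
(B) axiom 5: valid iff R is euclidean. Such an R need not be euclidean — not valid.
(C) the dual of axiom 4: valid iff R is transitive. Such an R need not be transitive — not valid.
(D) ◇□r → r is the dual of axiom B, which corresponds to symmetry. Such an R need not be symmetric — not valid.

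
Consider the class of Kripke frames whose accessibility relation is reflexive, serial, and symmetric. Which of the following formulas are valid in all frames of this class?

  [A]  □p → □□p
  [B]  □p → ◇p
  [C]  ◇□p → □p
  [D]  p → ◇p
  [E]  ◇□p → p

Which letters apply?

(A) axiom 4: valid iff R is transitive. Such an R need not be transitive — not valid.
(B) □p → ◇p is axiom D; it is valid on a frame exactly when R is serial. Every such R is serial, so valid.
(C) the dual of axiom 5: valid iff R is euclidean. Such an R need not be euclidean — not valid.
(D) p → ◇p is the dual of axiom T; it is valid on a frame exactly when R is reflexive. Every such R is reflexive, so valid.
(E) ◇□p → p is the dual of axiom B; it is valid on a frame exactly when R is symmetric. Every such R is symmetric, so valid.

B, D, E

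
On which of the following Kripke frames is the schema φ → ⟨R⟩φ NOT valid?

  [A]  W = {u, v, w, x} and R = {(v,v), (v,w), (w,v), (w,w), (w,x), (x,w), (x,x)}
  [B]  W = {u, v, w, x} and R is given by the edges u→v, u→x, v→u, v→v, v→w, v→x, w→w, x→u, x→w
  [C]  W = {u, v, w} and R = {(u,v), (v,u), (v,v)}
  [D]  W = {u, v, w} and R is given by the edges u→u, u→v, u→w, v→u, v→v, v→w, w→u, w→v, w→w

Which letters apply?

The schema φ → ⟨R⟩φ is the dual of axiom T; it is valid on a frame iff R is reflexive.
(A) R is not reflexive (not u R u), so the schema fails here.
(B) R is not reflexive (not u R u), so the schema fails here.
(C) R is not reflexive (not u R u), so the schema fails here.
(D) R is reflexive (each world relates to itself), so the schema is valid here.

A, B, C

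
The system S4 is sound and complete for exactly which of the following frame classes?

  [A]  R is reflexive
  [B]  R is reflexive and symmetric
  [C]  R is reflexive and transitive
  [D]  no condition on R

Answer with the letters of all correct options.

C

(A) this class determines T (= KT), not S4.
(B) this class determines B (= KTB), not S4.
(C) S4 is sound and complete for exactly this class.
(D) this class determines K, not S4.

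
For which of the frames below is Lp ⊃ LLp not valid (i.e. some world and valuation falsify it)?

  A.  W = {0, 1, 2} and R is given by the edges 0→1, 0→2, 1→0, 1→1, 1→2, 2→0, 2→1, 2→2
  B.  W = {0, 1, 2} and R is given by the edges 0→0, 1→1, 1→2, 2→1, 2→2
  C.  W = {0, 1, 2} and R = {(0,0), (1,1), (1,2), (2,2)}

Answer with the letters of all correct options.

The schema Lp ⊃ LLp is axiom 4; it is valid on a frame iff R is transitive.
(A) R is not transitive (0 R 1 and 1 R 0 but not 0 R 0), so the schema fails here.
(B) R is transitive (R is closed under composition), so the schema is valid here.
(C) R is transitive (R is closed under composition), so the schema is valid here.

A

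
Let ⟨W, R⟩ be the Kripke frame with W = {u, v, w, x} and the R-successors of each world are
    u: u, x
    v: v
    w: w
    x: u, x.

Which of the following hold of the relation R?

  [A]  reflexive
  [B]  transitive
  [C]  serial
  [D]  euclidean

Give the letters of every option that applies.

A, B, C, D

(A) reflexive: each world relates to itself.
(B) transitive: R is closed under composition.
(C) serial: every world has an R-successor.
(D) euclidean: any two R-successors of the same world are R-related.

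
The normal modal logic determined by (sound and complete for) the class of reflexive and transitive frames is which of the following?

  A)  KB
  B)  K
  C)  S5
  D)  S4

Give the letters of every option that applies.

(A) KB is determined by the class of symmetric frames.
(B) K is determined by the class of arbitrary frames.
(C) S5 is determined by the class of reflexive, symmetric, and transitive frames.
(D) S4 is determined by exactly this class.

D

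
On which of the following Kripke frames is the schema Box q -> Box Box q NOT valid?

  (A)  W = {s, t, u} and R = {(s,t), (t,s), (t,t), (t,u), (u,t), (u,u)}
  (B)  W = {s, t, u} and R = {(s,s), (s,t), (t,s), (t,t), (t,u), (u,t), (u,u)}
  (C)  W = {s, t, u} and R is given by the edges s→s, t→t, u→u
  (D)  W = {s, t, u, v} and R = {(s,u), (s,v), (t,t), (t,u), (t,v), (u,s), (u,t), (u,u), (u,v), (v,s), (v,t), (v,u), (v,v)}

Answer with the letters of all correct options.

A, B, D

The schema Box q -> Box Box q is axiom 4; it is valid on a frame iff R is transitive.
(A) R is not transitive (s R t and t R s but not s R s), so the schema fails here.
(B) R is not transitive (s R t and t R u but not s R u), so the schema fails here.
(C) R is transitive (R is closed under composition), so the schema is valid here.
(D) R is not transitive (s R u and u R s but not s R s), so the schema fails here.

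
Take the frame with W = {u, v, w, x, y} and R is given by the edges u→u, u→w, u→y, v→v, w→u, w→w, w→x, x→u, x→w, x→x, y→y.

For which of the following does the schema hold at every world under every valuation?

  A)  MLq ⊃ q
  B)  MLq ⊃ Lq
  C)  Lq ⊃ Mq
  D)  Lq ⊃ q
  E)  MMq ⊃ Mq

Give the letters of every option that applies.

C, D

R is reflexive: each world relates to itself.
R is not symmetric: u R y but not y R u.
R is not transitive: u R w and w R x but not u R x.
R is not euclidean: u R w and u R y but not w R y.
R is serial: every world has an R-successor.
(A) MLq ⊃ q (the dual of axiom B) characterises the symmetric frames. R is not symmetric — not valid.
(B) the dual of axiom 5: valid iff R is euclidean. R is not euclidean — not valid.
(C) axiom D: valid iff R is serial. R is serial — valid.
(D) axiom T: valid iff R is reflexive. R is reflexive — valid.
(E) MMq ⊃ Mq (the dual of axiom 4) characterises the transitive frames. R is not transitive — not valid.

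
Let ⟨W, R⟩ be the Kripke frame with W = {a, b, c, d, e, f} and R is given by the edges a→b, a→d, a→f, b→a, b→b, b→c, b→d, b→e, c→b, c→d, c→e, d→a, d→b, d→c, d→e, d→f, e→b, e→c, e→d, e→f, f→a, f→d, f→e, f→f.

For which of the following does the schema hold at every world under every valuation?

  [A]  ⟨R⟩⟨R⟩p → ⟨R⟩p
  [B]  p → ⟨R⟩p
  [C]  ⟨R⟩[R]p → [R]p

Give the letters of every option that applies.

R is not reflexive: not a R a.
R is not transitive: a R b and b R a but not a R a.
R is not euclidean: a R b and a R f but not b R f.
(A) ⟨R⟩⟨R⟩p → ⟨R⟩p is the dual of axiom 4; it is valid on a frame exactly when R is transitive. R is not transitive, so not valid.
(B) the dual of axiom T: valid iff R is reflexive. R is not reflexive — not valid.
(C) the dual of axiom 5: valid iff R is euclidean. R is not euclidean — not valid.

none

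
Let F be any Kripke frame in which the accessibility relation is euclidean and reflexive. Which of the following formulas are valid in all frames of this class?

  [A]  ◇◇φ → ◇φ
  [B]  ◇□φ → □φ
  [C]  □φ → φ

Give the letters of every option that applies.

A reflexive euclidean relation is also symmetric (from wRw and wRv the euclidean condition gives vRw) and hence transitive; it is an equivalence relation.
(A) the dual of axiom 4: valid iff R is transitive. Every such R is transitive — valid.
(B) the dual of axiom 5: valid iff R is euclidean. Every such R is euclidean — valid.
(C) axiom T: valid iff R is reflexive. Every such R is reflexive — valid.

A, B, C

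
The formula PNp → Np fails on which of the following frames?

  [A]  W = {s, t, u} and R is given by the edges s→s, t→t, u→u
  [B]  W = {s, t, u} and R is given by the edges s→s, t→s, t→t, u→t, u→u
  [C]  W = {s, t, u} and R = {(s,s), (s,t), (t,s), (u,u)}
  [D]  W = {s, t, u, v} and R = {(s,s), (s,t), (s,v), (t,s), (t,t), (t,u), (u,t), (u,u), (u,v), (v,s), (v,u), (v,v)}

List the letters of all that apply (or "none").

The schema PNp → Np is the dual of axiom 5; it is valid on a frame iff R is euclidean.
(A) R is euclidean (any two R-successors of the same world are R-related), so the schema is valid here.
(B) R is not euclidean (t R s and t R t but not s R t), so the schema fails here.
(C) R is not euclidean (s R t and s R t but not t R t), so the schema fails here.
(D) R is not euclidean (s R t and s R v but not t R v), so the schema fails here.

B, C, D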